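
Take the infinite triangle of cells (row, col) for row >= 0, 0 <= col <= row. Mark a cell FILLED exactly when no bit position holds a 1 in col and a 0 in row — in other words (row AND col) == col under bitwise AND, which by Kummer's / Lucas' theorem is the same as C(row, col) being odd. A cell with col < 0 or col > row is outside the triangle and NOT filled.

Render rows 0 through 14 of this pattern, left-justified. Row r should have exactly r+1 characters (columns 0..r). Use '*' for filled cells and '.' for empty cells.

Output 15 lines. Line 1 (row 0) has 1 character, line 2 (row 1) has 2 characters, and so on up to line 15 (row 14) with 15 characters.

r0=0: *
r1=1: **
r2=10: *.*
r3=11: ****
r4=100: *...*
r5=101: **..**
r6=110: *.*.*.*
r7=111: ********
r8=1000: *.......*
r9=1001: **......**
r10=1010: *.*.....*.*
r11=1011: ****....****
r12=1100: *...*...*...*
r13=1101: **..**..**..**
r14=1110: *.*.*.*.*.*.*.*

Answer: *
**
*.*
****
*...*
**..**
*.*.*.*
********
*.......*
**......**
*.*.....*.*
****....****
*...*...*...*
**..**..**..**
*.*.*.*.*.*.*.*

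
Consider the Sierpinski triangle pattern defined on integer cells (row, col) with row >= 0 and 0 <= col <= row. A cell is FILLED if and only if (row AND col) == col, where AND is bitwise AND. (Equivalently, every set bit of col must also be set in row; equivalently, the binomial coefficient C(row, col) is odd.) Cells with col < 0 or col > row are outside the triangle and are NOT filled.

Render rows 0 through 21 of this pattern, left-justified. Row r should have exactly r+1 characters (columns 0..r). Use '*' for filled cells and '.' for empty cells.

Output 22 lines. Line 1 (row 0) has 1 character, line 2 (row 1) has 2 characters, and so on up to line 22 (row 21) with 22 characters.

Answer: *
**
*.*
****
*...*
**..**
*.*.*.*
********
*.......*
**......**
*.*.....*.*
****....****
*...*...*...*
**..**..**..**
*.*.*.*.*.*.*.*
****************
*...............*
**..............**
*.*.............*.*
****............****
*...*...........*...*
**..**..........**..**

Derivation:
r0=0: *
r1=1: **
r2=10: *.*
r3=11: ****
r4=100: *...*
r5=101: **..**
r6=110: *.*.*.*
r7=111: ********
r8=1000: *.......*
r9=1001: **......**
r10=1010: *.*.....*.*
r11=1011: ****....****
r12=1100: *...*...*...*
r13=1101: **..**..**..**
r14=1110: *.*.*.*.*.*.*.*
r15=1111: ****************
r16=10000: *...............*
r17=10001: **..............**
r18=10010: *.*.............*.*
r19=10011: ****............****
r20=10100: *...*...........*...*
r21=10101: **..**..........**..**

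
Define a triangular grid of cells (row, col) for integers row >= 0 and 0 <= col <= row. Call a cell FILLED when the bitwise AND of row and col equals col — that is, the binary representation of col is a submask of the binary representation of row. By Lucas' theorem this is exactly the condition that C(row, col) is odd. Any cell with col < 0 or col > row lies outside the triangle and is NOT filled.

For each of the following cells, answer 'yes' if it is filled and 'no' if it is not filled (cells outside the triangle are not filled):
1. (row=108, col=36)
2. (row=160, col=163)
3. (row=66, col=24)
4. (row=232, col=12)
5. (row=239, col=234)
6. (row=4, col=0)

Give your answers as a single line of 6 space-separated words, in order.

(108,36): row=0b1101100, col=0b100100, row AND col = 0b100100 = 36; 36 == 36 -> filled
(160,163): col outside [0, 160] -> not filled
(66,24): row=0b1000010, col=0b11000, row AND col = 0b0 = 0; 0 != 24 -> empty
(232,12): row=0b11101000, col=0b1100, row AND col = 0b1000 = 8; 8 != 12 -> empty
(239,234): row=0b11101111, col=0b11101010, row AND col = 0b11101010 = 234; 234 == 234 -> filled
(4,0): row=0b100, col=0b0, row AND col = 0b0 = 0; 0 == 0 -> filled

Answer: yes no no no yes yes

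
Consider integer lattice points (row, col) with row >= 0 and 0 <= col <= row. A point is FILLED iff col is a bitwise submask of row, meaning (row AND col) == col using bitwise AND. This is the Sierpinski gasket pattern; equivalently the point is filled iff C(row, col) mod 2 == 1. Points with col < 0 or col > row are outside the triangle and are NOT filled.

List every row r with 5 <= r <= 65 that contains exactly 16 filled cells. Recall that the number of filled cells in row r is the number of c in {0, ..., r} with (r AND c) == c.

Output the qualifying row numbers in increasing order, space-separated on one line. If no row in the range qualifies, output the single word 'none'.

Row r has 2^popcount(r) filled cells, so we need popcount(r) = log2(16) = 4.
Scan r = 5..65 and keep those with exactly 4 one-bits:
r=5=101 popcount=2 -> skip
r=6=110 popcount=2 -> skip
r=7=111 popcount=3 -> skip
r=8=1000 popcount=1 -> skip
r=9=1001 popcount=2 -> skip
r=10=1010 popcount=2 -> skip
r=11=1011 popcount=3 -> skip
r=12=1100 popcount=2 -> skip
r=13=1101 popcount=3 -> skip
r=14=1110 popcount=3 -> skip
r=15=1111 popcount=4 -> KEEP
r=16=10000 popcount=1 -> skip
r=17=10001 popcount=2 -> skip
r=18=10010 popcount=2 -> skip
r=19=10011 popcount=3 -> skip
r=20=10100 popcount=2 -> skip
r=21=10101 popcount=3 -> skip
r=22=10110 popcount=3 -> skip
r=23=10111 popcount=4 -> KEEP
r=24=11000 popcount=2 -> skip
r=25=11001 popcount=3 -> skip
r=26=11010 popcount=3 -> skip
r=27=11011 popcount=4 -> KEEP
r=28=11100 popcount=3 -> skip
r=29=11101 popcount=4 -> KEEP
r=30=11110 popcount=4 -> KEEP
r=31=11111 popcount=5 -> skip
r=32=100000 popcount=1 -> skip
r=33=100001 popcount=2 -> skip
r=34=100010 popcount=2 -> skip
r=35=100011 popcount=3 -> skip
r=36=100100 popcount=2 -> skip
r=37=100101 popcount=3 -> skip
r=38=100110 popcount=3 -> skip
r=39=100111 popcount=4 -> KEEP
r=40=101000 popcount=2 -> skip
r=41=101001 popcount=3 -> skip
r=42=101010 popcount=3 -> skip
r=43=101011 popcount=4 -> KEEP
r=44=101100 popcount=3 -> skip
r=45=101101 popcount=4 -> KEEP
r=46=101110 popcount=4 -> KEEP
r=47=101111 popcount=5 -> skip
r=48=110000 popcount=2 -> skip
r=49=110001 popcount=3 -> skip
r=50=110010 popcount=3 -> skip
r=51=110011 popcount=4 -> KEEP
r=52=110100 popcount=3 -> skip
r=53=110101 popcount=4 -> KEEP
r=54=110110 popcount=4 -> KEEP
r=55=110111 popcount=5 -> skip
r=56=111000 popcount=3 -> skip
r=57=111001 popcount=4 -> KEEP
r=58=111010 popcount=4 -> KEEP
r=59=111011 popcount=5 -> skip
r=60=111100 popcount=4 -> KEEP
r=61=111101 popcount=5 -> skip
r=62=111110 popcount=5 -> skip
r=63=111111 popcount=6 -> skip
r=64=1000000 popcount=1 -> skip
r=65=1000001 popcount=2 -> skip
Kept rows: 15 23 27 29 30 39 43 45 46 51 53 54 57 58 60

Answer: 15 23 27 29 30 39 43 45 46 51 53 54 57 58 60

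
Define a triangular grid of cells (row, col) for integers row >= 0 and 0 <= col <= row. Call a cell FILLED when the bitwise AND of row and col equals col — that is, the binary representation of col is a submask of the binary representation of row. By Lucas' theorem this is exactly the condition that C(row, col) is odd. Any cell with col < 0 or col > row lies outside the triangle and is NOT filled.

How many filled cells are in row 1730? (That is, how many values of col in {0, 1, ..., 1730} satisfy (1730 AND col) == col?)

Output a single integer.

Answer: 32

Derivation:
1730 in binary = 11011000010
popcount(1730) = number of 1-bits in 11011000010 = 5
A col c satisfies (1730 AND c) == c iff every set bit of c is also set in 1730; each of the 5 set bits of 1730 can independently be on or off in c.
count = 2^5 = 32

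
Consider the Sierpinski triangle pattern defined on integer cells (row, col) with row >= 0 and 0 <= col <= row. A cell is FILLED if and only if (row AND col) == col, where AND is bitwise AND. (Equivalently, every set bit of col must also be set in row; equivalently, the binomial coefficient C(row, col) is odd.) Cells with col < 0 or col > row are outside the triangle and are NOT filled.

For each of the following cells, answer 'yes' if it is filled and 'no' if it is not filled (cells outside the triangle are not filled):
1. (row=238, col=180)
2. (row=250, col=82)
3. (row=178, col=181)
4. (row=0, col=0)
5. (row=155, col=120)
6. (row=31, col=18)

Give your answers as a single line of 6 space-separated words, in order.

(238,180): row=0b11101110, col=0b10110100, row AND col = 0b10100100 = 164; 164 != 180 -> empty
(250,82): row=0b11111010, col=0b1010010, row AND col = 0b1010010 = 82; 82 == 82 -> filled
(178,181): col outside [0, 178] -> not filled
(0,0): row=0b0, col=0b0, row AND col = 0b0 = 0; 0 == 0 -> filled
(155,120): row=0b10011011, col=0b1111000, row AND col = 0b11000 = 24; 24 != 120 -> empty
(31,18): row=0b11111, col=0b10010, row AND col = 0b10010 = 18; 18 == 18 -> filled

Answer: no yes no yes no yes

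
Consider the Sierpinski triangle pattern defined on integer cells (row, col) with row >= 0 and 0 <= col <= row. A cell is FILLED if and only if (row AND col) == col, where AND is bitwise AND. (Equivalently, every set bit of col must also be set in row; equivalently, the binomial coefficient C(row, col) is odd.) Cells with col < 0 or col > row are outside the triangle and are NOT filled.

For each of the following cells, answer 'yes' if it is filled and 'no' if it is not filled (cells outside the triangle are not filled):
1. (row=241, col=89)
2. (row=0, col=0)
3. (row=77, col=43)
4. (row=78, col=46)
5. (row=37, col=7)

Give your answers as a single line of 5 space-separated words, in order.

(241,89): row=0b11110001, col=0b1011001, row AND col = 0b1010001 = 81; 81 != 89 -> empty
(0,0): row=0b0, col=0b0, row AND col = 0b0 = 0; 0 == 0 -> filled
(77,43): row=0b1001101, col=0b101011, row AND col = 0b1001 = 9; 9 != 43 -> empty
(78,46): row=0b1001110, col=0b101110, row AND col = 0b1110 = 14; 14 != 46 -> empty
(37,7): row=0b100101, col=0b111, row AND col = 0b101 = 5; 5 != 7 -> empty

Answer: no yes no no no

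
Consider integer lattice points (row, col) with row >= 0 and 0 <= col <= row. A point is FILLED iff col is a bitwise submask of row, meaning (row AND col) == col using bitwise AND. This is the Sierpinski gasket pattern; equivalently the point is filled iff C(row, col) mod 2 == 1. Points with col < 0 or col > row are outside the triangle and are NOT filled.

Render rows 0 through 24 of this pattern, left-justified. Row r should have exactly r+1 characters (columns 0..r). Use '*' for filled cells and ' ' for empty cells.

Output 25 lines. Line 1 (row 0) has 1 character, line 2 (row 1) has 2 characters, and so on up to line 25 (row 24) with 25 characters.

Answer: *
**
* *
****
*   *
**  **
* * * *
********
*       *
**      **
* *     * *
****    ****
*   *   *   *
**  **  **  **
* * * * * * * *
****************
*               *
**              **
* *             * *
****            ****
*   *           *   *
**  **          **  **
* * * *         * * * *
********        ********
*       *       *       *

Derivation:
r0=0: *
r1=1: **
r2=10: * *
r3=11: ****
r4=100: *   *
r5=101: **  **
r6=110: * * * *
r7=111: ********
r8=1000: *       *
r9=1001: **      **
r10=1010: * *     * *
r11=1011: ****    ****
r12=1100: *   *   *   *
r13=1101: **  **  **  **
r14=1110: * * * * * * * *
r15=1111: ****************
r16=10000: *               *
r17=10001: **              **
r18=10010: * *             * *
r19=10011: ****            ****
r20=10100: *   *           *   *
r21=10101: **  **          **  **
r22=10110: * * * *         * * * *
r23=10111: ********        ********
r24=11000: *       *       *       *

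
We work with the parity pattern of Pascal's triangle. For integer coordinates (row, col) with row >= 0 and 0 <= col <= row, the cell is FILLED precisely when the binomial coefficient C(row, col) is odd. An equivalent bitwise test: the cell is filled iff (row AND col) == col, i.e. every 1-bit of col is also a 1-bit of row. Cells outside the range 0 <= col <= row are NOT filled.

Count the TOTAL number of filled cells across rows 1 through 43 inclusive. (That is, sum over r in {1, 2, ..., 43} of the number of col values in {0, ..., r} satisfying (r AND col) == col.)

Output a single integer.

Answer: 332

Derivation:
r1=1 pc1: +2 =2
r2=10 pc1: +2 =4
r3=11 pc2: +4 =8
r4=100 pc1: +2 =10
r5=101 pc2: +4 =14
r6=110 pc2: +4 =18
r7=111 pc3: +8 =26
r8=1000 pc1: +2 =28
r9=1001 pc2: +4 =32
r10=1010 pc2: +4 =36
r11=1011 pc3: +8 =44
r12=1100 pc2: +4 =48
r13=1101 pc3: +8 =56
r14=1110 pc3: +8 =64
r15=1111 pc4: +16 =80
r16=10000 pc1: +2 =82
r17=10001 pc2: +4 =86
r18=10010 pc2: +4 =90
r19=10011 pc3: +8 =98
r20=10100 pc2: +4 =102
r21=10101 pc3: +8 =110
r22=10110 pc3: +8 =118
r23=10111 pc4: +16 =134
r24=11000 pc2: +4 =138
r25=11001 pc3: +8 =146
r26=11010 pc3: +8 =154
r27=11011 pc4: +16 =170
r28=11100 pc3: +8 =178
r29=11101 pc4: +16 =194
r30=11110 pc4: +16 =210
r31=11111 pc5: +32 =242
r32=100000 pc1: +2 =244
r33=100001 pc2: +4 =248
r34=100010 pc2: +4 =252
r35=100011 pc3: +8 =260
r36=100100 pc2: +4 =264
r37=100101 pc3: +8 =272
r38=100110 pc3: +8 =280
r39=100111 pc4: +16 =296
r40=101000 pc2: +4 =300
r41=101001 pc3: +8 =308
r42=101010 pc3: +8 =316
r43=101011 pc4: +16 =332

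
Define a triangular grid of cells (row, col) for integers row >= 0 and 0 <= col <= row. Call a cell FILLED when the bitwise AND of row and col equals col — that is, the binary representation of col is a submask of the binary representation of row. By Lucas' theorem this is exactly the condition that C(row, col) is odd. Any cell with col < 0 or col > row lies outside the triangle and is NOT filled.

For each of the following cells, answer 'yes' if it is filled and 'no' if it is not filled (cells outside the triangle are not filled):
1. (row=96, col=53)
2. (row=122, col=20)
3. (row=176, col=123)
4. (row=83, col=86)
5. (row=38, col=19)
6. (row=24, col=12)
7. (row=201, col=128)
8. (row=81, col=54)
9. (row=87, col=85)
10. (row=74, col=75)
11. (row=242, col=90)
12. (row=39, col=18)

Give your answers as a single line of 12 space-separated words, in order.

Answer: no no no no no no yes no yes no no no

Derivation:
(96,53): row=0b1100000, col=0b110101, row AND col = 0b100000 = 32; 32 != 53 -> empty
(122,20): row=0b1111010, col=0b10100, row AND col = 0b10000 = 16; 16 != 20 -> empty
(176,123): row=0b10110000, col=0b1111011, row AND col = 0b110000 = 48; 48 != 123 -> empty
(83,86): col outside [0, 83] -> not filled
(38,19): row=0b100110, col=0b10011, row AND col = 0b10 = 2; 2 != 19 -> empty
(24,12): row=0b11000, col=0b1100, row AND col = 0b1000 = 8; 8 != 12 -> empty
(201,128): row=0b11001001, col=0b10000000, row AND col = 0b10000000 = 128; 128 == 128 -> filled
(81,54): row=0b1010001, col=0b110110, row AND col = 0b10000 = 16; 16 != 54 -> empty
(87,85): row=0b1010111, col=0b1010101, row AND col = 0b1010101 = 85; 85 == 85 -> filled
(74,75): col outside [0, 74] -> not filled
(242,90): row=0b11110010, col=0b1011010, row AND col = 0b1010010 = 82; 82 != 90 -> empty
(39,18): row=0b100111, col=0b10010, row AND col = 0b10 = 2; 2 != 18 -> empty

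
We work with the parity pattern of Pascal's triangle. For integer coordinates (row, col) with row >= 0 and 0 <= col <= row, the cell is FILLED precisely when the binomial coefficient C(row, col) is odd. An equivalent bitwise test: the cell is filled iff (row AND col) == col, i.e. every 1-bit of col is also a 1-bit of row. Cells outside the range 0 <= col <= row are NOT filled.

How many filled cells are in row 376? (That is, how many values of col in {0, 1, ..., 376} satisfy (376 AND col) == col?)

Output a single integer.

376 in binary = 101111000
popcount(376) = number of 1-bits in 101111000 = 5
A col c satisfies (376 AND c) == c iff every set bit of c is also set in 376; each of the 5 set bits of 376 can independently be on or off in c.
count = 2^5 = 32

Answer: 32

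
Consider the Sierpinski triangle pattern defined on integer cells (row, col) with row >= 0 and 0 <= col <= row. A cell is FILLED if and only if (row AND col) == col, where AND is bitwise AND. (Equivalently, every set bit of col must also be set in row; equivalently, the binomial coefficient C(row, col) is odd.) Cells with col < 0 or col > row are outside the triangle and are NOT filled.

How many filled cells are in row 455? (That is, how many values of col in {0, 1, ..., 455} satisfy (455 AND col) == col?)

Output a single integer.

455 in binary = 111000111
popcount(455) = number of 1-bits in 111000111 = 6
A col c satisfies (455 AND c) == c iff every set bit of c is also set in 455; each of the 6 set bits of 455 can independently be on or off in c.
count = 2^6 = 64

Answer: 64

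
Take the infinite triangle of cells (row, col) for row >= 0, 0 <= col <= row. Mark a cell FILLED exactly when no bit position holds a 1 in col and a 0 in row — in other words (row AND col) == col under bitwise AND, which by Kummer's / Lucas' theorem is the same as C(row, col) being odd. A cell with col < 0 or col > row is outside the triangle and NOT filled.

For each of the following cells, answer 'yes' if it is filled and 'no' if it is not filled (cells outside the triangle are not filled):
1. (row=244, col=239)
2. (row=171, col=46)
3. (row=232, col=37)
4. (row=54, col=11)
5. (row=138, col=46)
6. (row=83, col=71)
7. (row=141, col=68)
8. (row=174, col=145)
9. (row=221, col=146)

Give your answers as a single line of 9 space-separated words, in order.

(244,239): row=0b11110100, col=0b11101111, row AND col = 0b11100100 = 228; 228 != 239 -> empty
(171,46): row=0b10101011, col=0b101110, row AND col = 0b101010 = 42; 42 != 46 -> empty
(232,37): row=0b11101000, col=0b100101, row AND col = 0b100000 = 32; 32 != 37 -> empty
(54,11): row=0b110110, col=0b1011, row AND col = 0b10 = 2; 2 != 11 -> empty
(138,46): row=0b10001010, col=0b101110, row AND col = 0b1010 = 10; 10 != 46 -> empty
(83,71): row=0b1010011, col=0b1000111, row AND col = 0b1000011 = 67; 67 != 71 -> empty
(141,68): row=0b10001101, col=0b1000100, row AND col = 0b100 = 4; 4 != 68 -> empty
(174,145): row=0b10101110, col=0b10010001, row AND col = 0b10000000 = 128; 128 != 145 -> empty
(221,146): row=0b11011101, col=0b10010010, row AND col = 0b10010000 = 144; 144 != 146 -> empty

Answer: no no no no no no no no no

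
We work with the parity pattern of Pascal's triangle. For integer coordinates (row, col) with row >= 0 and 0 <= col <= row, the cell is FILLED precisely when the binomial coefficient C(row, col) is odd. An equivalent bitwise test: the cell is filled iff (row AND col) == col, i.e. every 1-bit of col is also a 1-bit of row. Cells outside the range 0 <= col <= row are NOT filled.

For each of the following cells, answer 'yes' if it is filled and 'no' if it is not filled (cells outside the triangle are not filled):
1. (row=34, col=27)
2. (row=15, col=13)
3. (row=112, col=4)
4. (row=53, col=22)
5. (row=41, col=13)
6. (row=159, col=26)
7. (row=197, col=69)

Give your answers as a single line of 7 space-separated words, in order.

Answer: no yes no no no yes yes

Derivation:
(34,27): row=0b100010, col=0b11011, row AND col = 0b10 = 2; 2 != 27 -> empty
(15,13): row=0b1111, col=0b1101, row AND col = 0b1101 = 13; 13 == 13 -> filled
(112,4): row=0b1110000, col=0b100, row AND col = 0b0 = 0; 0 != 4 -> empty
(53,22): row=0b110101, col=0b10110, row AND col = 0b10100 = 20; 20 != 22 -> empty
(41,13): row=0b101001, col=0b1101, row AND col = 0b1001 = 9; 9 != 13 -> empty
(159,26): row=0b10011111, col=0b11010, row AND col = 0b11010 = 26; 26 == 26 -> filled
(197,69): row=0b11000101, col=0b1000101, row AND col = 0b1000101 = 69; 69 == 69 -> filled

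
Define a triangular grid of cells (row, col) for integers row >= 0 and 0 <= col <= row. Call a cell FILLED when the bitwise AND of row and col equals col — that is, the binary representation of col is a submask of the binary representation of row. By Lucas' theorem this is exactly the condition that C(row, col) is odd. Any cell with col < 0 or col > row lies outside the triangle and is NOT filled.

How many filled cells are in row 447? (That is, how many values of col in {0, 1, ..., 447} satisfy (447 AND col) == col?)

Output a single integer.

Answer: 256

Derivation:
447 in binary = 110111111
popcount(447) = number of 1-bits in 110111111 = 8
A col c satisfies (447 AND c) == c iff every set bit of c is also set in 447; each of the 8 set bits of 447 can independently be on or off in c.
count = 2^8 = 256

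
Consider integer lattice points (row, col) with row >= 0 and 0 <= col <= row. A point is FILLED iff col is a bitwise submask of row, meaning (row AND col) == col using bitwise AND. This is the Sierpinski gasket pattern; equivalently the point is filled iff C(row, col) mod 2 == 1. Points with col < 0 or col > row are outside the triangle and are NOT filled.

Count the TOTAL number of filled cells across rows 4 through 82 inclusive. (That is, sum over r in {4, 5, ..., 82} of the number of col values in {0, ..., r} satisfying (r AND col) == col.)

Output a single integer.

Answer: 902

Derivation:
r4=100 pc1: +2 =2
r5=101 pc2: +4 =6
r6=110 pc2: +4 =10
r7=111 pc3: +8 =18
r8=1000 pc1: +2 =20
r9=1001 pc2: +4 =24
r10=1010 pc2: +4 =28
r11=1011 pc3: +8 =36
r12=1100 pc2: +4 =40
r13=1101 pc3: +8 =48
r14=1110 pc3: +8 =56
r15=1111 pc4: +16 =72
r16=10000 pc1: +2 =74
r17=10001 pc2: +4 =78
r18=10010 pc2: +4 =82
r19=10011 pc3: +8 =90
r20=10100 pc2: +4 =94
r21=10101 pc3: +8 =102
r22=10110 pc3: +8 =110
r23=10111 pc4: +16 =126
r24=11000 pc2: +4 =130
r25=11001 pc3: +8 =138
r26=11010 pc3: +8 =146
r27=11011 pc4: +16 =162
r28=11100 pc3: +8 =170
r29=11101 pc4: +16 =186
r30=11110 pc4: +16 =202
r31=11111 pc5: +32 =234
r32=100000 pc1: +2 =236
r33=100001 pc2: +4 =240
r34=100010 pc2: +4 =244
r35=100011 pc3: +8 =252
r36=100100 pc2: +4 =256
r37=100101 pc3: +8 =264
r38=100110 pc3: +8 =272
r39=100111 pc4: +16 =288
r40=101000 pc2: +4 =292
r41=101001 pc3: +8 =300
r42=101010 pc3: +8 =308
r43=101011 pc4: +16 =324
r44=101100 pc3: +8 =332
r45=101101 pc4: +16 =348
r46=101110 pc4: +16 =364
r47=101111 pc5: +32 =396
r48=110000 pc2: +4 =400
r49=110001 pc3: +8 =408
r50=110010 pc3: +8 =416
r51=110011 pc4: +16 =432
r52=110100 pc3: +8 =440
r53=110101 pc4: +16 =456
r54=110110 pc4: +16 =472
r55=110111 pc5: +32 =504
r56=111000 pc3: +8 =512
r57=111001 pc4: +16 =528
r58=111010 pc4: +16 =544
r59=111011 pc5: +32 =576
r60=111100 pc4: +16 =592
r61=111101 pc5: +32 =624
r62=111110 pc5: +32 =656
r63=111111 pc6: +64 =720
r64=1000000 pc1: +2 =722
r65=1000001 pc2: +4 =726
r66=1000010 pc2: +4 =730
r67=1000011 pc3: +8 =738
r68=1000100 pc2: +4 =742
r69=1000101 pc3: +8 =750
r70=1000110 pc3: +8 =758
r71=1000111 pc4: +16 =774
r72=1001000 pc2: +4 =778
r73=1001001 pc3: +8 =786
r74=1001010 pc3: +8 =794
r75=1001011 pc4: +16 =810
r76=1001100 pc3: +8 =818
r77=1001101 pc4: +16 =834
r78=1001110 pc4: +16 =850
r79=1001111 pc5: +32 =882
r80=1010000 pc2: +4 =886
r81=1010001 pc3: +8 =894
r82=1010010 pc3: +8 =902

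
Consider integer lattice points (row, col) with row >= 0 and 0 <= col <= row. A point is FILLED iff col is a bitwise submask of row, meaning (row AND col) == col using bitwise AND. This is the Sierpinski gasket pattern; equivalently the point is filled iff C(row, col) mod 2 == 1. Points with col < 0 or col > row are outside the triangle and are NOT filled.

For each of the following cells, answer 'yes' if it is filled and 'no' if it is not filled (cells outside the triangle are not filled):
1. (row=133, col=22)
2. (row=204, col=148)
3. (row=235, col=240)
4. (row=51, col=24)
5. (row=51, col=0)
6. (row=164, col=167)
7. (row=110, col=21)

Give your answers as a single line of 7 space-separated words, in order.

(133,22): row=0b10000101, col=0b10110, row AND col = 0b100 = 4; 4 != 22 -> empty
(204,148): row=0b11001100, col=0b10010100, row AND col = 0b10000100 = 132; 132 != 148 -> empty
(235,240): col outside [0, 235] -> not filled
(51,24): row=0b110011, col=0b11000, row AND col = 0b10000 = 16; 16 != 24 -> empty
(51,0): row=0b110011, col=0b0, row AND col = 0b0 = 0; 0 == 0 -> filled
(164,167): col outside [0, 164] -> not filled
(110,21): row=0b1101110, col=0b10101, row AND col = 0b100 = 4; 4 != 21 -> empty

Answer: no no no no yes no no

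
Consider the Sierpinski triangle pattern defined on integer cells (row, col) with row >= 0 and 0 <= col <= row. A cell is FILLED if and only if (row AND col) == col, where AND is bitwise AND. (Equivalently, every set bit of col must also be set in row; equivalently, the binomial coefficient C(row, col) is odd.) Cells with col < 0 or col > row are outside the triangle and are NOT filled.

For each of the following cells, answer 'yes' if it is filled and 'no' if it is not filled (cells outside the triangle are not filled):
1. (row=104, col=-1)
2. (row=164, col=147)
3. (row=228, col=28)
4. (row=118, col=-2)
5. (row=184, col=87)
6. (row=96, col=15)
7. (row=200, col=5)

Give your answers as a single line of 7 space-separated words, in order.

(104,-1): col outside [0, 104] -> not filled
(164,147): row=0b10100100, col=0b10010011, row AND col = 0b10000000 = 128; 128 != 147 -> empty
(228,28): row=0b11100100, col=0b11100, row AND col = 0b100 = 4; 4 != 28 -> empty
(118,-2): col outside [0, 118] -> not filled
(184,87): row=0b10111000, col=0b1010111, row AND col = 0b10000 = 16; 16 != 87 -> empty
(96,15): row=0b1100000, col=0b1111, row AND col = 0b0 = 0; 0 != 15 -> empty
(200,5): row=0b11001000, col=0b101, row AND col = 0b0 = 0; 0 != 5 -> empty

Answer: no no no no no no no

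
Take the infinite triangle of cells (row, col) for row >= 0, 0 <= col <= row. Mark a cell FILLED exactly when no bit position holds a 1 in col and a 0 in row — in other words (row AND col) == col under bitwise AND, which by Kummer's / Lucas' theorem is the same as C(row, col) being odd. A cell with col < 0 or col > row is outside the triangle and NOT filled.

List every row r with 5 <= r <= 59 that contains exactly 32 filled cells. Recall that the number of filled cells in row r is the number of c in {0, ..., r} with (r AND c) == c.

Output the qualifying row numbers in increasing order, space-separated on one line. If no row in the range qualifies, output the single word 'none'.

Answer: 31 47 55 59

Derivation:
Row r has 2^popcount(r) filled cells, so we need popcount(r) = log2(32) = 5.
Scan r = 5..59 and keep those with exactly 5 one-bits:
r=5=101 popcount=2 -> skip
r=6=110 popcount=2 -> skip
r=7=111 popcount=3 -> skip
r=8=1000 popcount=1 -> skip
r=9=1001 popcount=2 -> skip
r=10=1010 popcount=2 -> skip
r=11=1011 popcount=3 -> skip
r=12=1100 popcount=2 -> skip
r=13=1101 popcount=3 -> skip
r=14=1110 popcount=3 -> skip
r=15=1111 popcount=4 -> skip
r=16=10000 popcount=1 -> skip
r=17=10001 popcount=2 -> skip
r=18=10010 popcount=2 -> skip
r=19=10011 popcount=3 -> skip
r=20=10100 popcount=2 -> skip
r=21=10101 popcount=3 -> skip
r=22=10110 popcount=3 -> skip
r=23=10111 popcount=4 -> skip
r=24=11000 popcount=2 -> skip
r=25=11001 popcount=3 -> skip
r=26=11010 popcount=3 -> skip
r=27=11011 popcount=4 -> skip
r=28=11100 popcount=3 -> skip
r=29=11101 popcount=4 -> skip
r=30=11110 popcount=4 -> skip
r=31=11111 popcount=5 -> KEEP
r=32=100000 popcount=1 -> skip
r=33=100001 popcount=2 -> skip
r=34=100010 popcount=2 -> skip
r=35=100011 popcount=3 -> skip
r=36=100100 popcount=2 -> skip
r=37=100101 popcount=3 -> skip
r=38=100110 popcount=3 -> skip
r=39=100111 popcount=4 -> skip
r=40=101000 popcount=2 -> skip
r=41=101001 popcount=3 -> skip
r=42=101010 popcount=3 -> skip
r=43=101011 popcount=4 -> skip
r=44=101100 popcount=3 -> skip
r=45=101101 popcount=4 -> skip
r=46=101110 popcount=4 -> skip
r=47=101111 popcount=5 -> KEEP
r=48=110000 popcount=2 -> skip
r=49=110001 popcount=3 -> skip
r=50=110010 popcount=3 -> skip
r=51=110011 popcount=4 -> skip
r=52=110100 popcount=3 -> skip
r=53=110101 popcount=4 -> skip
r=54=110110 popcount=4 -> skip
r=55=110111 popcount=5 -> KEEP
r=56=111000 popcount=3 -> skip
r=57=111001 popcount=4 -> skip
r=58=111010 popcount=4 -> skip
r=59=111011 popcount=5 -> KEEP
Kept rows: 31 47 55 59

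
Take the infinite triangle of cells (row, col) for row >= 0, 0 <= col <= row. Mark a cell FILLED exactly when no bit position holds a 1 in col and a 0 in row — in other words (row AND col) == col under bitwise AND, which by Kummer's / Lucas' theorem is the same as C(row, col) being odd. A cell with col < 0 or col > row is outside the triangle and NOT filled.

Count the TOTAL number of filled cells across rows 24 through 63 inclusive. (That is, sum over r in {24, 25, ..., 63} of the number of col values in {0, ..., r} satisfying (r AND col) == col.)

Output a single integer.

r24=11000 pc2: +4 =4
r25=11001 pc3: +8 =12
r26=11010 pc3: +8 =20
r27=11011 pc4: +16 =36
r28=11100 pc3: +8 =44
r29=11101 pc4: +16 =60
r30=11110 pc4: +16 =76
r31=11111 pc5: +32 =108
r32=100000 pc1: +2 =110
r33=100001 pc2: +4 =114
r34=100010 pc2: +4 =118
r35=100011 pc3: +8 =126
r36=100100 pc2: +4 =130
r37=100101 pc3: +8 =138
r38=100110 pc3: +8 =146
r39=100111 pc4: +16 =162
r40=101000 pc2: +4 =166
r41=101001 pc3: +8 =174
r42=101010 pc3: +8 =182
r43=101011 pc4: +16 =198
r44=101100 pc3: +8 =206
r45=101101 pc4: +16 =222
r46=101110 pc4: +16 =238
r47=101111 pc5: +32 =270
r48=110000 pc2: +4 =274
r49=110001 pc3: +8 =282
r50=110010 pc3: +8 =290
r51=110011 pc4: +16 =306
r52=110100 pc3: +8 =314
r53=110101 pc4: +16 =330
r54=110110 pc4: +16 =346
r55=110111 pc5: +32 =378
r56=111000 pc3: +8 =386
r57=111001 pc4: +16 =402
r58=111010 pc4: +16 =418
r59=111011 pc5: +32 =450
r60=111100 pc4: +16 =466
r61=111101 pc5: +32 =498
r62=111110 pc5: +32 =530
r63=111111 pc6: +64 =594

Answer: 594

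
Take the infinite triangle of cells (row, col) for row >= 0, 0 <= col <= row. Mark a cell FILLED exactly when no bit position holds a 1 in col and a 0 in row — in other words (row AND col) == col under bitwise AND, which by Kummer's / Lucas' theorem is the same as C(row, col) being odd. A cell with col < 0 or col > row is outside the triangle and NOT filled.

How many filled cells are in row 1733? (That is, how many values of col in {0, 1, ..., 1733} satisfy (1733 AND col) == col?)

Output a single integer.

Answer: 64

Derivation:
1733 in binary = 11011000101
popcount(1733) = number of 1-bits in 11011000101 = 6
A col c satisfies (1733 AND c) == c iff every set bit of c is also set in 1733; each of the 6 set bits of 1733 can independently be on or off in c.
count = 2^6 = 64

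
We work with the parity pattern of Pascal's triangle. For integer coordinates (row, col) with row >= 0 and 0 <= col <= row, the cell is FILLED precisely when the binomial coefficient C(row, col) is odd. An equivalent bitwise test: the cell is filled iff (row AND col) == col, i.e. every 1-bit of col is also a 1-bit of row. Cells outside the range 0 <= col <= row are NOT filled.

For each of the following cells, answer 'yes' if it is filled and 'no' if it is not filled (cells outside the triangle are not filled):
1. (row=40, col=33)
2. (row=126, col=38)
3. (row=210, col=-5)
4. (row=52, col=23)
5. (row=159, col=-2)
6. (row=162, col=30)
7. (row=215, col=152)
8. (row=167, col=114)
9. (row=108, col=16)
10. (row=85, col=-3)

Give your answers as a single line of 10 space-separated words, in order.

Answer: no yes no no no no no no no no

Derivation:
(40,33): row=0b101000, col=0b100001, row AND col = 0b100000 = 32; 32 != 33 -> empty
(126,38): row=0b1111110, col=0b100110, row AND col = 0b100110 = 38; 38 == 38 -> filled
(210,-5): col outside [0, 210] -> not filled
(52,23): row=0b110100, col=0b10111, row AND col = 0b10100 = 20; 20 != 23 -> empty
(159,-2): col outside [0, 159] -> not filled
(162,30): row=0b10100010, col=0b11110, row AND col = 0b10 = 2; 2 != 30 -> empty
(215,152): row=0b11010111, col=0b10011000, row AND col = 0b10010000 = 144; 144 != 152 -> empty
(167,114): row=0b10100111, col=0b1110010, row AND col = 0b100010 = 34; 34 != 114 -> empty
(108,16): row=0b1101100, col=0b10000, row AND col = 0b0 = 0; 0 != 16 -> empty
(85,-3): col outside [0, 85] -> not filled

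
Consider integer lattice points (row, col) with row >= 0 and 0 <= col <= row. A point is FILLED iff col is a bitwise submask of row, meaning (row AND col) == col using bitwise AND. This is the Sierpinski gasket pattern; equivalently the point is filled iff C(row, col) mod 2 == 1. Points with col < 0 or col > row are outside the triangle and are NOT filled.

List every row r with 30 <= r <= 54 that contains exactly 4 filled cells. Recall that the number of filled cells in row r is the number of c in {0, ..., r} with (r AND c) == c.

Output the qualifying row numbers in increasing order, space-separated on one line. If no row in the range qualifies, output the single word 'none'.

Answer: 33 34 36 40 48

Derivation:
Row r has 2^popcount(r) filled cells, so we need popcount(r) = log2(4) = 2.
Scan r = 30..54 and keep those with exactly 2 one-bits:
r=30=11110 popcount=4 -> skip
r=31=11111 popcount=5 -> skip
r=32=100000 popcount=1 -> skip
r=33=100001 popcount=2 -> KEEP
r=34=100010 popcount=2 -> KEEP
r=35=100011 popcount=3 -> skip
r=36=100100 popcount=2 -> KEEP
r=37=100101 popcount=3 -> skip
r=38=100110 popcount=3 -> skip
r=39=100111 popcount=4 -> skip
r=40=101000 popcount=2 -> KEEP
r=41=101001 popcount=3 -> skip
r=42=101010 popcount=3 -> skip
r=43=101011 popcount=4 -> skip
r=44=101100 popcount=3 -> skip
r=45=101101 popcount=4 -> skip
r=46=101110 popcount=4 -> skip
r=47=101111 popcount=5 -> skip
r=48=110000 popcount=2 -> KEEP
r=49=110001 popcount=3 -> skip
r=50=110010 popcount=3 -> skip
r=51=110011 popcount=4 -> skip
r=52=110100 popcount=3 -> skip
r=53=110101 popcount=4 -> skip
r=54=110110 popcount=4 -> skip
Kept rows: 33 34 36 40 48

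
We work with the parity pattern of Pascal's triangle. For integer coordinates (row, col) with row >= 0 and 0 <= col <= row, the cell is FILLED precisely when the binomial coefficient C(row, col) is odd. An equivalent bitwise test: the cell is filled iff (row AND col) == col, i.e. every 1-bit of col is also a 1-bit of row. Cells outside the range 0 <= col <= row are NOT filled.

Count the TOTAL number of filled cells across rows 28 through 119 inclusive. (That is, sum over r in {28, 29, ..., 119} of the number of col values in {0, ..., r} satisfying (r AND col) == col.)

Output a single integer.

r28=11100 pc3: +8 =8
r29=11101 pc4: +16 =24
r30=11110 pc4: +16 =40
r31=11111 pc5: +32 =72
r32=100000 pc1: +2 =74
r33=100001 pc2: +4 =78
r34=100010 pc2: +4 =82
r35=100011 pc3: +8 =90
r36=100100 pc2: +4 =94
r37=100101 pc3: +8 =102
r38=100110 pc3: +8 =110
r39=100111 pc4: +16 =126
r40=101000 pc2: +4 =130
r41=101001 pc3: +8 =138
r42=101010 pc3: +8 =146
r43=101011 pc4: +16 =162
r44=101100 pc3: +8 =170
r45=101101 pc4: +16 =186
r46=101110 pc4: +16 =202
r47=101111 pc5: +32 =234
r48=110000 pc2: +4 =238
r49=110001 pc3: +8 =246
r50=110010 pc3: +8 =254
r51=110011 pc4: +16 =270
r52=110100 pc3: +8 =278
r53=110101 pc4: +16 =294
r54=110110 pc4: +16 =310
r55=110111 pc5: +32 =342
r56=111000 pc3: +8 =350
r57=111001 pc4: +16 =366
r58=111010 pc4: +16 =382
r59=111011 pc5: +32 =414
r60=111100 pc4: +16 =430
r61=111101 pc5: +32 =462
r62=111110 pc5: +32 =494
r63=111111 pc6: +64 =558
r64=1000000 pc1: +2 =560
r65=1000001 pc2: +4 =564
r66=1000010 pc2: +4 =568
r67=1000011 pc3: +8 =576
r68=1000100 pc2: +4 =580
r69=1000101 pc3: +8 =588
r70=1000110 pc3: +8 =596
r71=1000111 pc4: +16 =612
r72=1001000 pc2: +4 =616
r73=1001001 pc3: +8 =624
r74=1001010 pc3: +8 =632
r75=1001011 pc4: +16 =648
r76=1001100 pc3: +8 =656
r77=1001101 pc4: +16 =672
r78=1001110 pc4: +16 =688
r79=1001111 pc5: +32 =720
r80=1010000 pc2: +4 =724
r81=1010001 pc3: +8 =732
r82=1010010 pc3: +8 =740
r83=1010011 pc4: +16 =756
r84=1010100 pc3: +8 =764
r85=1010101 pc4: +16 =780
r86=1010110 pc4: +16 =796
r87=1010111 pc5: +32 =828
r88=1011000 pc3: +8 =836
r89=1011001 pc4: +16 =852
r90=1011010 pc4: +16 =868
r91=1011011 pc5: +32 =900
r92=1011100 pc4: +16 =916
r93=1011101 pc5: +32 =948
r94=1011110 pc5: +32 =980
r95=1011111 pc6: +64 =1044
r96=1100000 pc2: +4 =1048
r97=1100001 pc3: +8 =1056
r98=1100010 pc3: +8 =1064
r99=1100011 pc4: +16 =1080
r100=1100100 pc3: +8 =1088
r101=1100101 pc4: +16 =1104
r102=1100110 pc4: +16 =1120
r103=1100111 pc5: +32 =1152
r104=1101000 pc3: +8 =1160
r105=1101001 pc4: +16 =1176
r106=1101010 pc4: +16 =1192
r107=1101011 pc5: +32 =1224
r108=1101100 pc4: +16 =1240
r109=1101101 pc5: +32 =1272
r110=1101110 pc5: +32 =1304
r111=1101111 pc6: +64 =1368
r112=1110000 pc3: +8 =1376
r113=1110001 pc4: +16 =1392
r114=1110010 pc4: +16 =1408
r115=1110011 pc5: +32 =1440
r116=1110100 pc4: +16 =1456
r117=1110101 pc5: +32 =1488
r118=1110110 pc5: +32 =1520
r119=1110111 pc6: +64 =1584

Answer: 1584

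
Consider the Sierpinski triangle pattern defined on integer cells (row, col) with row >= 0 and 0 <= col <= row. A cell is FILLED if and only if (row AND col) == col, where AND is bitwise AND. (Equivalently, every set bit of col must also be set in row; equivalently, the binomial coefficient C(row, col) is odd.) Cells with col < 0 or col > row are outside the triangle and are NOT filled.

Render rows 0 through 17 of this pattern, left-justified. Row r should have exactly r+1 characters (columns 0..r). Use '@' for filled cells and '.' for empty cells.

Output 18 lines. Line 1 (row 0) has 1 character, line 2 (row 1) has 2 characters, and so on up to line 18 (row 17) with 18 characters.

Answer: @
@@
@.@
@@@@
@...@
@@..@@
@.@.@.@
@@@@@@@@
@.......@
@@......@@
@.@.....@.@
@@@@....@@@@
@...@...@...@
@@..@@..@@..@@
@.@.@.@.@.@.@.@
@@@@@@@@@@@@@@@@
@...............@
@@..............@@

Derivation:
r0=0: @
r1=1: @@
r2=10: @.@
r3=11: @@@@
r4=100: @...@
r5=101: @@..@@
r6=110: @.@.@.@
r7=111: @@@@@@@@
r8=1000: @.......@
r9=1001: @@......@@
r10=1010: @.@.....@.@
r11=1011: @@@@....@@@@
r12=1100: @...@...@...@
r13=1101: @@..@@..@@..@@
r14=1110: @.@.@.@.@.@.@.@
r15=1111: @@@@@@@@@@@@@@@@
r16=10000: @...............@
r17=10001: @@..............@@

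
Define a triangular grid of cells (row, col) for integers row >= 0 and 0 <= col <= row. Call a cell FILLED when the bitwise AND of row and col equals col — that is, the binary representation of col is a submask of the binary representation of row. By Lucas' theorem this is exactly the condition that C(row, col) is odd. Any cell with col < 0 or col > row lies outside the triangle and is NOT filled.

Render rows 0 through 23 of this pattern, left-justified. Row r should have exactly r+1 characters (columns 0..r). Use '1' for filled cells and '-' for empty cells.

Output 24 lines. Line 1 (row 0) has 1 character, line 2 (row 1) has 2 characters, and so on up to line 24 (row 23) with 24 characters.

r0=0: 1
r1=1: 11
r2=10: 1-1
r3=11: 1111
r4=100: 1---1
r5=101: 11--11
r6=110: 1-1-1-1
r7=111: 11111111
r8=1000: 1-------1
r9=1001: 11------11
r10=1010: 1-1-----1-1
r11=1011: 1111----1111
r12=1100: 1---1---1---1
r13=1101: 11--11--11--11
r14=1110: 1-1-1-1-1-1-1-1
r15=1111: 1111111111111111
r16=10000: 1---------------1
r17=10001: 11--------------11
r18=10010: 1-1-------------1-1
r19=10011: 1111------------1111
r20=10100: 1---1-----------1---1
r21=10101: 11--11----------11--11
r22=10110: 1-1-1-1---------1-1-1-1
r23=10111: 11111111--------11111111

Answer: 1
11
1-1
1111
1---1
11--11
1-1-1-1
11111111
1-------1
11------11
1-1-----1-1
1111----1111
1---1---1---1
11--11--11--11
1-1-1-1-1-1-1-1
1111111111111111
1---------------1
11--------------11
1-1-------------1-1
1111------------1111
1---1-----------1---1
11--11----------11--11
1-1-1-1---------1-1-1-1
11111111--------11111111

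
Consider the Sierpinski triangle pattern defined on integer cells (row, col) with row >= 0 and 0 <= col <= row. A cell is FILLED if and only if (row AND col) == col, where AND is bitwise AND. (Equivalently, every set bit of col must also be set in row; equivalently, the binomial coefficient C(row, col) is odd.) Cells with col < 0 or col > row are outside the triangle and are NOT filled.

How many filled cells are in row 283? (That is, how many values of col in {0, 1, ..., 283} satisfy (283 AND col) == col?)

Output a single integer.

Answer: 32

Derivation:
283 in binary = 100011011
popcount(283) = number of 1-bits in 100011011 = 5
A col c satisfies (283 AND c) == c iff every set bit of c is also set in 283; each of the 5 set bits of 283 can independently be on or off in c.
count = 2^5 = 32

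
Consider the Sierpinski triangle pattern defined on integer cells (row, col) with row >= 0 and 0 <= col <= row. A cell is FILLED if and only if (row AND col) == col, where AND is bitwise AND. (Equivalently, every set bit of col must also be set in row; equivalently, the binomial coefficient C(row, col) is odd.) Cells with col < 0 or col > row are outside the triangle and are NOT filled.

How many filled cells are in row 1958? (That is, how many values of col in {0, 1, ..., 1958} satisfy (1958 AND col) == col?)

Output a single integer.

1958 in binary = 11110100110
popcount(1958) = number of 1-bits in 11110100110 = 7
A col c satisfies (1958 AND c) == c iff every set bit of c is also set in 1958; each of the 7 set bits of 1958 can independently be on or off in c.
count = 2^7 = 128

Answer: 128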